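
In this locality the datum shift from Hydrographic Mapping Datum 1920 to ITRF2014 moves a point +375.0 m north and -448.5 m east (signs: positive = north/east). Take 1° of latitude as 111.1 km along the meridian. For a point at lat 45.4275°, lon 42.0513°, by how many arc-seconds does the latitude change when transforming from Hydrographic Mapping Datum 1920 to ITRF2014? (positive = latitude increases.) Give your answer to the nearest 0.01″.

1° of latitude = 111.1 km, so Δφ = 375.0 / 111100 = 0.0033753° = 12.151″.

Δφ = 12.15″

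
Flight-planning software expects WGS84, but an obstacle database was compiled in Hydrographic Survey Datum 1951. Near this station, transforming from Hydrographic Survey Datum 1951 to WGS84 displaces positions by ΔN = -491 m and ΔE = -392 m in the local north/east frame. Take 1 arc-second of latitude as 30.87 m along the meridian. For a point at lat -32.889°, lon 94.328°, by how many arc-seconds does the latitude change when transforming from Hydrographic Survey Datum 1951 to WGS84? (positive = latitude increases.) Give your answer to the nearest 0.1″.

1″ of latitude = 30.87 m, so Δφ = -491.0 / 30.87 = -15.905″.

Δφ = -15.9″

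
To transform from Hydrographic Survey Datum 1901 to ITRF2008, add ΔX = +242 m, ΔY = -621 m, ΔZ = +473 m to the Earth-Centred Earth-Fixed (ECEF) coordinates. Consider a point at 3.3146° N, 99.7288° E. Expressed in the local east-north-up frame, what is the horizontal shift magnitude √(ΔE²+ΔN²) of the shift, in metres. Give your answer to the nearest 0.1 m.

At φ = 3.3146°, λ = 99.7288°: sin φ = 0.057818, cos φ = 0.998327, sin λ = 0.985619, cos λ = -0.168985.
ΔE = −sin λ·ΔX + cos λ·ΔY = −(0.985619)·(242) + (-0.168985)·(-621) = -133.58 m.
ΔN = −sin φ cos λ·ΔX − sin φ sin λ·ΔY + cos φ·ΔZ = −(0.057818)(-0.168985)(242) − (0.057818)(0.985619)(-621) + (0.998327)(473) = 509.96 m.
Horizontal magnitude = √(ΔE² + ΔN²) = √((-133.58)² + 509.96²) = 527.17 m.

527.2 m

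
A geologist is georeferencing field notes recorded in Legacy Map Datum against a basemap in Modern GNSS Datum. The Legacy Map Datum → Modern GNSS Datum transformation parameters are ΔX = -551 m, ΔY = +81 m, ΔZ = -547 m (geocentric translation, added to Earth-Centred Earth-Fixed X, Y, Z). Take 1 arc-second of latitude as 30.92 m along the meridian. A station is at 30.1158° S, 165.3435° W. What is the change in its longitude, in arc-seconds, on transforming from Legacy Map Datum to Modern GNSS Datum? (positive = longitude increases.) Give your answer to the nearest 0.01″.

sin φ = -0.501749, cos φ = 0.865013, sin λ = -0.253024, cos λ = -0.967460.
East component: ΔE = −sin λ·ΔX + cos λ·ΔY = −(-0.253024)(-551) + (-0.967460)(81) = -217.78 m.
1° of latitude spans 3600 × 30.92 = 111312 m; at latitude φ, 1° of longitude spans that × cos φ = 96286.3 m, so Δλ = -217.78 / 96286.3 × 3600 = -8.142″.

Δλ = -8.14″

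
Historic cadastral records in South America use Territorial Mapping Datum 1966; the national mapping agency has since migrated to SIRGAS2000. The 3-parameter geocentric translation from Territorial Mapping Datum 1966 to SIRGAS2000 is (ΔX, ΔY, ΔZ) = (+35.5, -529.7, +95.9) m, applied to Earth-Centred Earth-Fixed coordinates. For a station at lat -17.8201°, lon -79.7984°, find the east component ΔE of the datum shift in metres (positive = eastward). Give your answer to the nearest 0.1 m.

At φ = -17.8201°, λ = -79.7984°: sin φ = -0.306029, cos φ = 0.952022, sin λ = -0.984191, cos λ = 0.177112.
ΔE = −sin λ·ΔX + cos λ·ΔY = −(-0.984191)·(35.5) + (0.177112)·(-529.7) = -58.88 m.

ΔE = -58.9 m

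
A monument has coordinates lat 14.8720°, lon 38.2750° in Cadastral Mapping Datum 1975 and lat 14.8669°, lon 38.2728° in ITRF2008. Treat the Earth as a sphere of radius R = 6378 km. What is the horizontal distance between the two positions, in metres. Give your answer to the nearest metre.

Δφ = 14.8669° − 14.8720° = -0.0051°; Δλ = 38.2728° − 38.2750° = -0.0022°.
1° along a meridian = πR/180 = 111317 m.
ΔN = Δφ × 111317 = -567.7 m; ΔE = Δλ × 111317 × cos(14.8720°) = -0.0022 × 111317 × 0.966502 = -236.7 m.
Distance = √(ΔE² + ΔN²) = √((-236.7)² + (-567.7)²) = 615.1 m.

615 m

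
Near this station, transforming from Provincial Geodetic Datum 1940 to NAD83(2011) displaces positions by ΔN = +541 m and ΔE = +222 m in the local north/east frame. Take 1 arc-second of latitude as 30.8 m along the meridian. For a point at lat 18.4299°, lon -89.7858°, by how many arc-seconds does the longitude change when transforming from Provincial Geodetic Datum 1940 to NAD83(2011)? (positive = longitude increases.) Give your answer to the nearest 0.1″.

At latitude 18.4299°, cos φ = 0.948711.
1″ of longitude at this latitude = 30.80 × cos φ = 29.2203 m, so Δλ = 222.0 / 29.2203 = 7.597″.

Δλ = 7.6″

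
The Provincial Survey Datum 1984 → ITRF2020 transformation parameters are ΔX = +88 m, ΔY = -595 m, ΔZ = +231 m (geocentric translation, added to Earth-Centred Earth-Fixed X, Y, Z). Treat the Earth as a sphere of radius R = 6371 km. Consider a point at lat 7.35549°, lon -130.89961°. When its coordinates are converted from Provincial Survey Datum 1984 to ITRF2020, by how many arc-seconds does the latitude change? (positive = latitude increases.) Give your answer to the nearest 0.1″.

sin φ = 0.128025, cos φ = 0.991771, sin λ = -0.755858, cos λ = -0.654736.
North component: ΔN = −sin φ cos λ·ΔX − sin φ sin λ·ΔY + cos φ·ΔZ = −(0.128025)(-0.654736)(88) − (0.128025)(-0.755858)(-595) + (0.991771)(231) = 178.90 m.
1° of latitude spans πR/180 = 111195 m, so Δφ = 178.90 / 111195 × 3600 = 5.792″.

Δφ = 5.8″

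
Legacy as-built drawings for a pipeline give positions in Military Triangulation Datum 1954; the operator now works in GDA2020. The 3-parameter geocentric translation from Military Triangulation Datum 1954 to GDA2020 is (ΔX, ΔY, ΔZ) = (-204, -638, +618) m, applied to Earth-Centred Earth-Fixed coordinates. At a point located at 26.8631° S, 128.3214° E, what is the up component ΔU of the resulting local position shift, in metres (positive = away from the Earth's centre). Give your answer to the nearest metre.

At φ = -26.8631°, λ = 128.3214°: sin φ = -0.451860, cos φ = 0.892089, sin λ = 0.784545, cos λ = -0.620072.
ΔU = cos φ cos λ·ΔX + cos φ sin λ·ΔY + sin φ·ΔZ = (0.892089)(-0.620072)(-204) + (0.892089)(0.784545)(-638) + (-0.451860)(618) = -612.93 m.

ΔU = -613 m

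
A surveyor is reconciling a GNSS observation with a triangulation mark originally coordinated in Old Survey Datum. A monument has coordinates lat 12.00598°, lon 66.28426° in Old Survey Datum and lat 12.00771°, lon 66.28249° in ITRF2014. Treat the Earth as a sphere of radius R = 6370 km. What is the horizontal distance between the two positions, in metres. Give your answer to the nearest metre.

Δφ = 12.00771° − 12.00598° = +0.00173°; Δλ = 66.28249° − 66.28426° = -0.00177°.
1° along a meridian = πR/180 = 111177 m.
ΔN = Δφ × 111177 = 192.3 m; ΔE = Δλ × 111177 × cos(12.00598°) = -0.00177 × 111177 × 0.978126 = -192.5 m.
Distance = √(ΔE² + ΔN²) = √((-192.5)² + 192.3²) = 272.1 m.

272 m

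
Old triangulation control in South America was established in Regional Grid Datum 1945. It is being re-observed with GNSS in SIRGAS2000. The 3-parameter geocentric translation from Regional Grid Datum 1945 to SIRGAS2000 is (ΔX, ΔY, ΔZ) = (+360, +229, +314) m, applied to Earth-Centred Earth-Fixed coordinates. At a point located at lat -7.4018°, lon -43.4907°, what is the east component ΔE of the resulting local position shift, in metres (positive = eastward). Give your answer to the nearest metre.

The local east axis at (φ, λ) is (−sin λ, cos λ, 0), so ΔE = −sin(-43.4907°)·360 + cos(-43.4907°)·229 = 413.90 m.

ΔE = 414 m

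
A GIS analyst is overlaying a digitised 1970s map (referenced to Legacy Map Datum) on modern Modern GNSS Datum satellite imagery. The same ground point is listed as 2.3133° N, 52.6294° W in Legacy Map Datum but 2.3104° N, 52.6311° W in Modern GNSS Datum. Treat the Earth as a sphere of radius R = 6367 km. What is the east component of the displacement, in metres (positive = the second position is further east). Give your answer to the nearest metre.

ΔE = -189 m

Δφ = 2.3104° − 2.3133° = -0.0029°; Δλ = -52.6311° − -52.6294° = -0.0017°.
1° along a meridian = πR/180 = 111125 m.
ΔN = Δφ × 111125 = -322.3 m; ΔE = Δλ × 111125 × cos(2.3133°) = -0.0017 × 111125 × 0.999185 = -188.8 m.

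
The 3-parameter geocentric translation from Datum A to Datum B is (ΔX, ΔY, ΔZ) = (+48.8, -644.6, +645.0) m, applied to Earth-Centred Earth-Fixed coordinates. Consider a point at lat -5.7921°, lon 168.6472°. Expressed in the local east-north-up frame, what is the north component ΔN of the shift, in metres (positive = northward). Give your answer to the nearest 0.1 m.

At φ = -5.7921°, λ = 168.6472°: sin φ = -0.100919, cos φ = 0.994895, sin λ = 0.196850, cos λ = -0.980434.
ΔN = −sin φ cos λ·ΔX − sin φ sin λ·ΔY + cos φ·ΔZ = −(-0.100919)(-0.980434)(48.8) − (-0.100919)(0.196850)(-644.6) + (0.994895)(645.0) = 624.07 m.

ΔN = 624.1 m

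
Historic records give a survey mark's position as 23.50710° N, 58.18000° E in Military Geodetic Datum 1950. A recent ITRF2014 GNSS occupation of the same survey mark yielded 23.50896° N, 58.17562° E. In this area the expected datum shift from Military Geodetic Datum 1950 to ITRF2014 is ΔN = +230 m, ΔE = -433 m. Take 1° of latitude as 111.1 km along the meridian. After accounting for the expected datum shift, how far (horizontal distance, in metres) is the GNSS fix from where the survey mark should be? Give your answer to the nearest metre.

Observed coordinate differences: Δφ = +0.00186°, Δλ = -0.00438°.
Converting to metres (1° lat = 111100 m, cos φ = 0.917011): observed ΔN = 206.6 m, observed ΔE = -446.2 m.
Subtracting the expected shift leaves a residual of 206.6 − (230) = -23.4 m north and -446.2 − (-433) = -13.2 m east.
Residual distance = √((-23.4)² + (-13.2)²) = 26.8 m.

27 m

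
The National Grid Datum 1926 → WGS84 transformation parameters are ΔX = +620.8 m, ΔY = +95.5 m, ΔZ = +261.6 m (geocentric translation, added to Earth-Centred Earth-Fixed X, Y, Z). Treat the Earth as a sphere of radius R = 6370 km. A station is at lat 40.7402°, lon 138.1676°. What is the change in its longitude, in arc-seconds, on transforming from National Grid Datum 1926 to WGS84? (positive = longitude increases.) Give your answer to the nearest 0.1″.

sin φ = 0.652630, cos φ = 0.757677, sin λ = 0.666954, cos λ = -0.745099.
East component: ΔE = −sin λ·ΔX + cos λ·ΔY = −(0.666954)(620.8) + (-0.745099)(95.5) = -485.20 m.
1° of latitude spans πR/180 = 111177 m; at latitude φ, 1° of longitude spans that × cos φ = 84236.6 m, so Δλ = -485.20 / 84236.6 × 3600 = -20.736″.

Δλ = -20.7″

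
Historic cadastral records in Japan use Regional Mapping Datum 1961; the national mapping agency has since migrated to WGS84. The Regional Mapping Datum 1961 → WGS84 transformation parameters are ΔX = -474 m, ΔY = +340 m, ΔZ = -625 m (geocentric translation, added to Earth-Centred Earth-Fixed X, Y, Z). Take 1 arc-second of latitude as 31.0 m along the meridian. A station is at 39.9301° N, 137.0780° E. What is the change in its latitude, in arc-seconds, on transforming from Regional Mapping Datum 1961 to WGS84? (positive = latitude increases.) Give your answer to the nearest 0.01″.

sin φ = 0.641853, cos φ = 0.766828, sin λ = 0.681002, cos λ = -0.732281.
North component: ΔN = −sin φ cos λ·ΔX − sin φ sin λ·ΔY + cos φ·ΔZ = −(0.641853)(-0.732281)(-474) − (0.641853)(0.681002)(340) + (0.766828)(-625) = -850.67 m.
1° of latitude spans 3600 × 31.00 = 111600 m, so Δφ = -850.67 / 111600 × 3600 = -27.441″.

Δφ = -27.44″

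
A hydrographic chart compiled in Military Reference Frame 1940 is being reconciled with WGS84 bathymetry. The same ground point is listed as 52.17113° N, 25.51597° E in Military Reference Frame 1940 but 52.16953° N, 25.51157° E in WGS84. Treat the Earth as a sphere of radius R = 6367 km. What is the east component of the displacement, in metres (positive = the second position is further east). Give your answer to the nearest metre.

Δφ = 52.16953° − 52.17113° = -0.00160°; Δλ = 25.51157° − 25.51597° = -0.00440°.
1° along a meridian = πR/180 = 111125 m.
ΔN = Δφ × 111125 = -177.8 m; ΔE = Δλ × 111125 × cos(52.17113°) = -0.00440 × 111125 × 0.613305 = -299.9 m.

ΔE = -300 m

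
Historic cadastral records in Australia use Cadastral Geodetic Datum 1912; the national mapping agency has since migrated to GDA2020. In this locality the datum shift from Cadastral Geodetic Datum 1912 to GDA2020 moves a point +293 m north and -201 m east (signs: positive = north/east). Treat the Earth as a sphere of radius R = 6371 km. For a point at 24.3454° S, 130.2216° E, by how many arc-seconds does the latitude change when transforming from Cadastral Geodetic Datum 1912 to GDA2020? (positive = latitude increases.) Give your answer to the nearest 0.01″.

Δφ = 9.49″

On a sphere of radius R, 1 rad of latitude = R, so Δφ = ΔN / R = 293.0 / 6371000 = 4.5990e-05 rad = 9.486″.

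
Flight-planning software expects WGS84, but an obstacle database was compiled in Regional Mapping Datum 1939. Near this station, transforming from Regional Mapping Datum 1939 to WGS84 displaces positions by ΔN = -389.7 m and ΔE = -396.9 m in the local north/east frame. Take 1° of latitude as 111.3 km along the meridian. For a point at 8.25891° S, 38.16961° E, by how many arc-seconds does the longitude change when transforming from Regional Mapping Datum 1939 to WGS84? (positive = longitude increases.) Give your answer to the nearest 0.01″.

At latitude -8.25891°, cos φ = 0.989629.
1° of longitude at this latitude = 111.3 × cos φ = 110.15 km, so Δλ = -396.9 / 110145.7 = -0.0036034° = -12.972″.

Δλ = -12.97″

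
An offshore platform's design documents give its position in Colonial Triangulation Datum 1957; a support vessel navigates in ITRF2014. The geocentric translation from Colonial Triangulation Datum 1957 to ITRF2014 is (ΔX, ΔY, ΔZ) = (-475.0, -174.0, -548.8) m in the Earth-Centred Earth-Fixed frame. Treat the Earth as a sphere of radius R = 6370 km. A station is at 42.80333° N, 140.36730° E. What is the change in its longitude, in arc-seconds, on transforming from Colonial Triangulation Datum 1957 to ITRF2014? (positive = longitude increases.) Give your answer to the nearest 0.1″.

sin φ = 0.679484, cos φ = 0.733690, sin λ = 0.637864, cos λ = -0.770149.
East component: ΔE = −sin λ·ΔX + cos λ·ΔY = −(0.637864)(-475.0) + (-0.770149)(-174.0) = 436.99 m.
1° of latitude spans πR/180 = 111177 m; at latitude φ, 1° of longitude spans that × cos φ = 81569.8 m, so Δλ = 436.99 / 81569.8 × 3600 = 19.286″.

Δλ = 19.3″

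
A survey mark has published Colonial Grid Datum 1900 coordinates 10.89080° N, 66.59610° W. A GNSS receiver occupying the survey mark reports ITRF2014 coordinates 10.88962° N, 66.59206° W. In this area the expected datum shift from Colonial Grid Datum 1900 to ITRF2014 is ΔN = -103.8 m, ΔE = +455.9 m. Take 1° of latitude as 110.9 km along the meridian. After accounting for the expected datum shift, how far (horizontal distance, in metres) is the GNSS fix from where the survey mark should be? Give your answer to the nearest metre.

Observed coordinate differences: Δφ = -0.00118°, Δλ = +0.00404°.
Converting to metres (1° lat = 110900 m, cos φ = 0.981989): observed ΔN = -130.9 m, observed ΔE = 440.0 m.
Subtracting the expected shift leaves a residual of -130.9 − (-103.8) = -27.1 m north and 440.0 − (455.9) = -15.9 m east.
Residual distance = √((-27.1)² + (-15.9)²) = 31.4 m.

31 m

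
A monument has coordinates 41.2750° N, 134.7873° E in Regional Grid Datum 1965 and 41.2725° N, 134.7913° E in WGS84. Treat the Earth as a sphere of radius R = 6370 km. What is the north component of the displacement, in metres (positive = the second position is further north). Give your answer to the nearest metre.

Δφ = 41.2725° − 41.2750° = -0.0025°; Δλ = 134.7913° − 134.7873° = +0.0040°.
1° along a meridian = πR/180 = 111177 m.
ΔN = Δφ × 111177 = -277.9 m; ΔE = Δλ × 111177 × cos(41.2750°) = +0.0040 × 111177 × 0.751552 = 334.2 m.

ΔN = -278 m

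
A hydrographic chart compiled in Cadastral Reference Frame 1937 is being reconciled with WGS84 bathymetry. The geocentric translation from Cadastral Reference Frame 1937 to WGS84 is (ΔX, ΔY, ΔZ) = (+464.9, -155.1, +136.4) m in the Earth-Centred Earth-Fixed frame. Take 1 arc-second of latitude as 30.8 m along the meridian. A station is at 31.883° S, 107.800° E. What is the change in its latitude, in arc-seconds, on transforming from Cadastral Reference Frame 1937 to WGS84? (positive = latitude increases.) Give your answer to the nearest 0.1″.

sin φ = -0.528186, cos φ = 0.849128, sin λ = 0.952129, cos λ = -0.305695.
North component: ΔN = −sin φ cos λ·ΔX − sin φ sin λ·ΔY + cos φ·ΔZ = −(-0.528186)(-0.305695)(464.9) − (-0.528186)(0.952129)(-155.1) + (0.849128)(136.4) = -37.24 m.
1° of latitude spans 3600 × 30.80 = 110880 m, so Δφ = -37.24 / 110880 × 3600 = -1.209″.

Δφ = -1.2″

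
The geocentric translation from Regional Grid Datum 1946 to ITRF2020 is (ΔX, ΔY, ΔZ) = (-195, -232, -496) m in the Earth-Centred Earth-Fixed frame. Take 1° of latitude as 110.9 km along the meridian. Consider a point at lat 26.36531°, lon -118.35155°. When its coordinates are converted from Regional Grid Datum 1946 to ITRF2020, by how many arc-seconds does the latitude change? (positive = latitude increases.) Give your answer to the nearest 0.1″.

sin φ = 0.444093, cos φ = 0.895981, sin λ = -0.880050, cos λ = -0.474880.
North component: ΔN = −sin φ cos λ·ΔX − sin φ sin λ·ΔY + cos φ·ΔZ = −(0.444093)(-0.474880)(-195) − (0.444093)(-0.880050)(-232) + (0.895981)(-496) = -576.20 m.
1° of latitude spans 110900 m, so Δφ = -576.20 / 110900 × 3600 = -18.704″.

Δφ = -18.7″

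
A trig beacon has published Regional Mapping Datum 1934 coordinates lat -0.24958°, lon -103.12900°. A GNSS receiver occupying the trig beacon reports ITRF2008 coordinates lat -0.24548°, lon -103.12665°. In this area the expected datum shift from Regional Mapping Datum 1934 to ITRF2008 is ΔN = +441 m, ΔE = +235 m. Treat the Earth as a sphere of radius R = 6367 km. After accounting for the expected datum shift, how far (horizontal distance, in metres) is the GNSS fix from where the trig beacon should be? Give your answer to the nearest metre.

30 m

Observed coordinate differences: Δφ = +0.00410°, Δλ = +0.00235°.
Converting to metres (1° lat = 111125 m, cos φ = 0.999991): observed ΔN = 455.6 m, observed ΔE = 261.1 m.
Subtracting the expected shift leaves a residual of 455.6 − (441) = 14.6 m north and 261.1 − (235) = 26.1 m east.
Residual distance = √(14.6² + 26.1²) = 29.9 m.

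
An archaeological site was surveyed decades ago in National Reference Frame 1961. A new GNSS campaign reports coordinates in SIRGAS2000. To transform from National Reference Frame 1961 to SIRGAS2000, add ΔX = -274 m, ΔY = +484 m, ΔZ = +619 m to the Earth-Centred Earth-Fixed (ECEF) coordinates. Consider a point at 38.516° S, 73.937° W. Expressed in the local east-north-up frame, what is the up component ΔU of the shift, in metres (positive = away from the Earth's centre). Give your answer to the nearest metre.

At φ = -38.516°, λ = -73.937°: sin φ = -0.622733, cos φ = 0.782434, sin λ = -0.960958, cos λ = 0.276694.
ΔU = cos φ cos λ·ΔX + cos φ sin λ·ΔY + sin φ·ΔZ = (0.782434)(0.276694)(-274) + (0.782434)(-0.960958)(484) + (-0.622733)(619) = -808.70 m.

ΔU = -809 m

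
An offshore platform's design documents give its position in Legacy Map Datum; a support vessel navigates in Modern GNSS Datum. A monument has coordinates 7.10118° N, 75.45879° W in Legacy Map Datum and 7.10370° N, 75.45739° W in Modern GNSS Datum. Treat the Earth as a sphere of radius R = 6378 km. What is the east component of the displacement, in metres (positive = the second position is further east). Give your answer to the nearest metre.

ΔE = 155 m

Δφ = 7.10370° − 7.10118° = +0.00252°; Δλ = -75.45739° − -75.45879° = +0.00140°.
1° along a meridian = πR/180 = 111317 m.
ΔN = Δφ × 111317 = 280.5 m; ΔE = Δλ × 111317 × cos(7.10118°) = +0.00140 × 111317 × 0.992329 = 154.6 m.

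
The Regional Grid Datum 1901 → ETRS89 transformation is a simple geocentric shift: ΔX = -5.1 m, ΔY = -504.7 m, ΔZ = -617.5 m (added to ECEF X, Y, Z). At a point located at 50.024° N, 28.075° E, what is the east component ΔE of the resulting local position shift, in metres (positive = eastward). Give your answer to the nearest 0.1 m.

ΔE = -442.9 m

At φ = 50.024°, λ = 28.075°: sin φ = 0.766314, cos φ = 0.642467, sin λ = 0.470627, cos λ = 0.882332.
ΔE = −sin λ·ΔX + cos λ·ΔY = −(0.470627)·(-5.1) + (0.882332)·(-504.7) = -442.91 m.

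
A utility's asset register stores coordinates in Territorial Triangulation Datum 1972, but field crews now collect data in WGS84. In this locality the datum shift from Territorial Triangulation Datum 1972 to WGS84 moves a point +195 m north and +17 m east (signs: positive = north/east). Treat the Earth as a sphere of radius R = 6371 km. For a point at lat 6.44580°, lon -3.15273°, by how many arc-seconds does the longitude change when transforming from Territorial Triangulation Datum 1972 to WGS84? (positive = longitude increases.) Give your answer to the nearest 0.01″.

At latitude 6.44580°, cos φ = 0.993678.
One radian of longitude at latitude φ spans R cos φ, so Δλ = ΔE / (R cos φ) = 17.0 / (6371000 × 0.993678) = 2.6853e-06 rad = 0.554″.

Δλ = 0.55″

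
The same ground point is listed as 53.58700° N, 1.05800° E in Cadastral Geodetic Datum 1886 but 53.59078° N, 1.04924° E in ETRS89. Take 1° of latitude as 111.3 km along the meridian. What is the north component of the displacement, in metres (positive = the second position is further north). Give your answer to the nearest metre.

Δφ = 53.59078° − 53.58700° = +0.00378°; Δλ = 1.04924° − 1.05800° = -0.00876°.
ΔN = Δφ × 111300 = 420.7 m; ΔE = Δλ × 111300 × cos(53.58700°) = -0.00876 × 111300 × 0.593601 = -578.8 m.

ΔN = 421 m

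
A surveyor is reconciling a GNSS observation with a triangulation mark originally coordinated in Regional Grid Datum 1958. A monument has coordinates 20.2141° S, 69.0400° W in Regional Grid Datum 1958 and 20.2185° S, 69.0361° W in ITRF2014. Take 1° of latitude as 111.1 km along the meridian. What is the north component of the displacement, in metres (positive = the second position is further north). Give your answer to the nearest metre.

Δφ = -20.2185° − -20.2141° = -0.0044°; Δλ = -69.0361° − -69.0400° = +0.0039°.
ΔN = Δφ × 111100 = -488.8 m; ΔE = Δλ × 111100 × cos(-20.2141°) = +0.0039 × 111100 × 0.938408 = 406.6 m.

ΔN = -489 m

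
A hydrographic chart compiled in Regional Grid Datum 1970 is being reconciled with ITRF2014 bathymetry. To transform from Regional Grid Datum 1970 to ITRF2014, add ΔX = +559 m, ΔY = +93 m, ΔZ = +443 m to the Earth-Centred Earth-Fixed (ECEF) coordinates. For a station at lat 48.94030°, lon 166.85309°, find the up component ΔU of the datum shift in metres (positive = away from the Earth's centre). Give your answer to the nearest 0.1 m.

At φ = 48.94030°, λ = 166.85309°: sin φ = 0.754026, cos φ = 0.656845, sin λ = 0.227449, cos λ = -0.973790.
ΔU = cos φ cos λ·ΔX + cos φ sin λ·ΔY + sin φ·ΔZ = (0.656845)(-0.973790)(559) + (0.656845)(0.227449)(93) + (0.754026)(443) = -9.63 m.

ΔU = -9.6 m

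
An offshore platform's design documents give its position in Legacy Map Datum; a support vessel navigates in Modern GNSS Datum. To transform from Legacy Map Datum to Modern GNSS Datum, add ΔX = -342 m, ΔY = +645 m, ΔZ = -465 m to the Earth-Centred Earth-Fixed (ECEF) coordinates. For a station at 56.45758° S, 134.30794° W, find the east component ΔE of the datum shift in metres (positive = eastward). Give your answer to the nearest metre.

The local east axis at (φ, λ) is (−sin λ, cos λ, 0), so ΔE = −sin(-134.30794°)·(-342) + cos(-134.30794°)·645 = -695.28 m.

ΔE = -695 m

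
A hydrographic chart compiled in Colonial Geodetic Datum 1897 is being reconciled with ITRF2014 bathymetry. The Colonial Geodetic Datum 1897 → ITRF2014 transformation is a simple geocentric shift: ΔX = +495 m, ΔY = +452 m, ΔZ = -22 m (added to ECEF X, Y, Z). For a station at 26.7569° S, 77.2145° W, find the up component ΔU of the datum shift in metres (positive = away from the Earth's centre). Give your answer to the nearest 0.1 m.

At φ = -26.7569°, λ = -77.2145°: sin φ = -0.450206, cos φ = 0.892925, sin λ = -0.975205, cos λ = 0.221302.
ΔU = cos φ cos λ·ΔX + cos φ sin λ·ΔY + sin φ·ΔZ = (0.892925)(0.221302)(495) + (0.892925)(-0.975205)(452) + (-0.450206)(-22) = -285.88 m.

ΔU = -285.9 m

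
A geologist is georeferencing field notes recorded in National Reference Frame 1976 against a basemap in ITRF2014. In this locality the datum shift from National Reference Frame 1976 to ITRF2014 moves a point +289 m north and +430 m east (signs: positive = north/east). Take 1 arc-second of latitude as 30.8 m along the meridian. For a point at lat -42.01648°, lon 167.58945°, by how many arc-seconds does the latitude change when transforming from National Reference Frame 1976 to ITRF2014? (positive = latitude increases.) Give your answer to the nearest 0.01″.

1″ of latitude = 30.80 m, so Δφ = 289.0 / 30.80 = 9.383″.

Δφ = 9.38″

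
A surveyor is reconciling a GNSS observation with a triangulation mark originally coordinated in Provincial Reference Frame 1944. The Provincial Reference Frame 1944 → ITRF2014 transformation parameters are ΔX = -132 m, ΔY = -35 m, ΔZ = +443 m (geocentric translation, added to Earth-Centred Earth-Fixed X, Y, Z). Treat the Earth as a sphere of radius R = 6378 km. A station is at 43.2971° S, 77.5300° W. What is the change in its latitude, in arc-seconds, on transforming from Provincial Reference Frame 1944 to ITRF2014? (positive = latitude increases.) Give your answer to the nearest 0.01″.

Δφ = 10.55″

sin φ = -0.685782, cos φ = 0.727807, sin λ = -0.976409, cos λ = 0.215928.
North component: ΔN = −sin φ cos λ·ΔX − sin φ sin λ·ΔY + cos φ·ΔZ = −(-0.685782)(0.215928)(-132) − (-0.685782)(-0.976409)(-35) + (0.727807)(443) = 326.31 m.
1° of latitude spans πR/180 = 111317 m, so Δφ = 326.31 / 111317 × 3600 = 10.553″.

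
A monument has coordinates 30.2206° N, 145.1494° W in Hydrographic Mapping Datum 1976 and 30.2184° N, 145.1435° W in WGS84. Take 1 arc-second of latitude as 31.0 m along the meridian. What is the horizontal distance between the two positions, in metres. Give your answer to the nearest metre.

Δφ = 30.2184° − 30.2206° = -0.0022°; Δλ = -145.1435° − -145.1494° = +0.0059°.
1° of latitude = 3600 × 31.00 = 111600 m.
ΔN = Δφ × 111600 = -245.5 m; ΔE = Δλ × 111600 × cos(30.2206°) = +0.0059 × 111600 × 0.864094 = 569.0 m.
Distance = √(ΔE² + ΔN²) = √(569.0² + (-245.5)²) = 619.7 m.

620 m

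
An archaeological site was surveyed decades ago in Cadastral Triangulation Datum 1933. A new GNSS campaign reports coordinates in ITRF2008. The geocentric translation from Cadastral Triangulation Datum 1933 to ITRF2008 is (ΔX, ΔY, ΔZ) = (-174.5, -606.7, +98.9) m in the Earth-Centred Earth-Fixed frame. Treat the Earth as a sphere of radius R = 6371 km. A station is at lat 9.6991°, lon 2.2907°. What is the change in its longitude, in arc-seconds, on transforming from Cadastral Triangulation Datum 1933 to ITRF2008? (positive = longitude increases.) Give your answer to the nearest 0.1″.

sin φ = 0.168474, cos φ = 0.985706, sin λ = 0.039970, cos λ = 0.999201.
East component: ΔE = −sin λ·ΔX + cos λ·ΔY = −(0.039970)(-174.5) + (0.999201)(-606.7) = -599.24 m.
1° of latitude spans πR/180 = 111195 m; at latitude φ, 1° of longitude spans that × cos φ = 109605.5 m, so Δλ = -599.24 / 109605.5 × 3600 = -19.682″.

Δλ = -19.7″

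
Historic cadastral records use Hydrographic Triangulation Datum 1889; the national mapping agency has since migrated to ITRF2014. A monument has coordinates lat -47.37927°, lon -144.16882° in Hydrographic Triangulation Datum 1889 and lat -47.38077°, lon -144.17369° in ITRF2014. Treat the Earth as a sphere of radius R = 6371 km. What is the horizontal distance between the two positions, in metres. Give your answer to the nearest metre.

Δφ = -47.38077° − -47.37927° = -0.00150°; Δλ = -144.17369° − -144.16882° = -0.00487°.
1° along a meridian = πR/180 = 111195 m.
ΔN = Δφ × 111195 = -166.8 m; ΔE = Δλ × 111195 × cos(-47.37927°) = -0.00487 × 111195 × 0.677142 = -366.7 m.
Distance = √(ΔE² + ΔN²) = √((-366.7)² + (-166.8)²) = 402.8 m.

403 m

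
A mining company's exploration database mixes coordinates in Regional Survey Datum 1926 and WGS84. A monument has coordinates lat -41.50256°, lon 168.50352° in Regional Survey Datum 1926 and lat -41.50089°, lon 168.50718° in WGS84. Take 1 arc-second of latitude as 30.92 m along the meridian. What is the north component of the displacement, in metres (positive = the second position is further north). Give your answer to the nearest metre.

ΔN = 186 m

Δφ = -41.50089° − -41.50256° = +0.00167°; Δλ = 168.50718° − 168.50352° = +0.00366°.
1° of latitude = 3600 × 30.92 = 111312 m.
ΔN = Δφ × 111312 = 185.9 m; ΔE = Δλ × 111312 × cos(-41.50256°) = +0.00366 × 111312 × 0.748926 = 305.1 m.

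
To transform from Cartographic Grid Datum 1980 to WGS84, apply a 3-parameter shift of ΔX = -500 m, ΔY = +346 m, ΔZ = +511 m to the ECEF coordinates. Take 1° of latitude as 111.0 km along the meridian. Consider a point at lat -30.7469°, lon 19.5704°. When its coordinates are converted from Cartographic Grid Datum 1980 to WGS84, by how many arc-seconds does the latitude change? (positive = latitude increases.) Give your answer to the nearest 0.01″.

sin φ = -0.511247, cos φ = 0.859434, sin λ = 0.334965, cos λ = 0.942231.
North component: ΔN = −sin φ cos λ·ΔX − sin φ sin λ·ΔY + cos φ·ΔZ = −(-0.511247)(0.942231)(-500) − (-0.511247)(0.334965)(346) + (0.859434)(511) = 257.57 m.
1° of latitude spans 111000 m, so Δφ = 257.57 / 111000 × 3600 = 8.354″.

Δφ = 8.35″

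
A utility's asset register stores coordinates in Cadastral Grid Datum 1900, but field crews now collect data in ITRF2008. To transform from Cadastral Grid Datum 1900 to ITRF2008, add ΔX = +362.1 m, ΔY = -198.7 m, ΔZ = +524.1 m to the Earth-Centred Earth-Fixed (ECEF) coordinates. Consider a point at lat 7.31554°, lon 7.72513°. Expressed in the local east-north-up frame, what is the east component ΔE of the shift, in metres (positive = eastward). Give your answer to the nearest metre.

The local east axis at (φ, λ) is (−sin λ, cos λ, 0), so ΔE = −sin(7.72513°)·362.1 + cos(7.72513°)·(-198.7) = -245.57 m.

ΔE = -246 m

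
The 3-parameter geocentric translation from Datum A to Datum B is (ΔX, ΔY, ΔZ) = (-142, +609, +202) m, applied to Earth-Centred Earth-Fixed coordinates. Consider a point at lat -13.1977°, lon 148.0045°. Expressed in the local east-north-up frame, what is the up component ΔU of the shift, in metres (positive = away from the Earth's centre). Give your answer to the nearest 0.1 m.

ΔU = 385.3 m

At φ = -13.1977°, λ = 148.0045°: sin φ = -0.228312, cos φ = 0.973588, sin λ = 0.529853, cos λ = -0.848090.
ΔU = cos φ cos λ·ΔX + cos φ sin λ·ΔY + sin φ·ΔZ = (0.973588)(-0.848090)(-142) + (0.973588)(0.529853)(609) + (-0.228312)(202) = 385.29 m.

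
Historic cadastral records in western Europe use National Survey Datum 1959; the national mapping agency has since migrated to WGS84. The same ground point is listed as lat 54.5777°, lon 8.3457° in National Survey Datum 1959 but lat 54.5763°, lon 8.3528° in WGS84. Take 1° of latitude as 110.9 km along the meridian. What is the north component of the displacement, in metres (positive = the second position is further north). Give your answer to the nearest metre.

Δφ = 54.5763° − 54.5777° = -0.0014°; Δλ = 8.3528° − 8.3457° = +0.0071°.
ΔN = Δφ × 110900 = -155.3 m; ΔE = Δλ × 110900 × cos(54.5777°) = +0.0071 × 110900 × 0.579598 = 456.4 m.

ΔN = -155 m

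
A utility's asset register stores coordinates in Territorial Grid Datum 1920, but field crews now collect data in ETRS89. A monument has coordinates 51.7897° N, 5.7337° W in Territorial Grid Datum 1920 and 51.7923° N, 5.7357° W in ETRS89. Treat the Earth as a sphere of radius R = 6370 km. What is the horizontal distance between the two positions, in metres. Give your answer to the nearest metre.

320 m

Δφ = 51.7923° − 51.7897° = +0.0026°; Δλ = -5.7357° − -5.7337° = -0.0020°.
1° along a meridian = πR/180 = 111177 m.
ΔN = Δφ × 111177 = 289.1 m; ΔE = Δλ × 111177 × cos(51.7897°) = -0.0020 × 111177 × 0.618550 = -137.5 m.
Distance = √(ΔE² + ΔN²) = √((-137.5)² + 289.1²) = 320.1 m.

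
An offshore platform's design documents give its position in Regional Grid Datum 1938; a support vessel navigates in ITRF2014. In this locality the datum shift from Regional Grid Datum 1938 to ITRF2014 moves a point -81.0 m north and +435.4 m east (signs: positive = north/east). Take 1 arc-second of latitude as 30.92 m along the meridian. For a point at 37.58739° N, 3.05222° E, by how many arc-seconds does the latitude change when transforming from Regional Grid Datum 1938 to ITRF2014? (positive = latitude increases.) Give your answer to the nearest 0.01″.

1″ of latitude = 30.92 m, so Δφ = -81.0 / 30.92 = -2.620″.

Δφ = -2.62″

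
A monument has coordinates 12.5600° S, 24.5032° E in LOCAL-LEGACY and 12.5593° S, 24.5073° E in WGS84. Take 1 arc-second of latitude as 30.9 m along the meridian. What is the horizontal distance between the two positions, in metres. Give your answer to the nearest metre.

Δφ = -12.5593° − -12.5600° = +0.0007°; Δλ = 24.5073° − 24.5032° = +0.0041°.
1° of latitude = 3600 × 30.90 = 111240 m.
ΔN = Δφ × 111240 = 77.9 m; ΔE = Δλ × 111240 × cos(-12.5600°) = +0.0041 × 111240 × 0.976069 = 445.2 m.
Distance = √(ΔE² + ΔN²) = √(445.2² + 77.9²) = 451.9 m.

452 m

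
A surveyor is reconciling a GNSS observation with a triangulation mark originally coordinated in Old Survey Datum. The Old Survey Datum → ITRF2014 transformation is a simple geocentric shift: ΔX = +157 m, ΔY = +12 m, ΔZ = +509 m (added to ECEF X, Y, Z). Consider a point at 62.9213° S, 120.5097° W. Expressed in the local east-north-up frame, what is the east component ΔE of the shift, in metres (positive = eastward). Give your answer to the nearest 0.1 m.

The local east axis at (φ, λ) is (−sin λ, cos λ, 0), so ΔE = −sin(-120.5097°)·157 + cos(-120.5097°)·12 = 129.17 m.

ΔE = 129.2 m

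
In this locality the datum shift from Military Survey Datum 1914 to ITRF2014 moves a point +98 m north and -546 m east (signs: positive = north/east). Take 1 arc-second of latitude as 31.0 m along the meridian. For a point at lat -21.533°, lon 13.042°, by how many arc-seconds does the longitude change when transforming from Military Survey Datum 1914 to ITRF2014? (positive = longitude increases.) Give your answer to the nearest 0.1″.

Δλ = -18.9″

At latitude -21.533°, cos φ = 0.930206.
1″ of longitude at this latitude = 31.00 × cos φ = 28.8364 m, so Δλ = -546.0 / 28.8364 = -18.934″.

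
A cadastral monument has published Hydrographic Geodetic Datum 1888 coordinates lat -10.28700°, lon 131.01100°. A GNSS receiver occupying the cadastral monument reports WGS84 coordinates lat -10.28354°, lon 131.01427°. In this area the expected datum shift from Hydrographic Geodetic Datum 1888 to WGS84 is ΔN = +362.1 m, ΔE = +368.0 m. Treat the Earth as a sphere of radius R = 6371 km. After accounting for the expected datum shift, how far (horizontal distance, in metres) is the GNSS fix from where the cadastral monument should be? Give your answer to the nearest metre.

Observed coordinate differences: Δφ = +0.00346°, Δλ = +0.00327°.
Converting to metres (1° lat = 111195 m, cos φ = 0.983926): observed ΔN = 384.7 m, observed ΔE = 357.8 m.
Subtracting the expected shift leaves a residual of 384.7 − (362.1) = 22.6 m north and 357.8 − (368.0) = -10.2 m east.
Residual distance = √(22.6² + (-10.2)²) = 24.8 m.

25 m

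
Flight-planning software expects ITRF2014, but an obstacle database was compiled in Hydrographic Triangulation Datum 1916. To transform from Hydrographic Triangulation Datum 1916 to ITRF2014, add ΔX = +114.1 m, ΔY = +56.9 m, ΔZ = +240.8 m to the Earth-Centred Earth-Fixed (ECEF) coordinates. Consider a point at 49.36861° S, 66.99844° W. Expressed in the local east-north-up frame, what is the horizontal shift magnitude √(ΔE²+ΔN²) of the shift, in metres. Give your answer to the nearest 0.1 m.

197.4 m

At φ = -49.36861°, λ = -66.99844°: sin φ = -0.758915, cos φ = 0.651190, sin λ = -0.920494, cos λ = 0.390756.
ΔE = −sin λ·ΔX + cos λ·ΔY = −(-0.920494)·(114.1) + (0.390756)·(56.9) = 127.26 m.
ΔN = −sin φ cos λ·ΔX − sin φ sin λ·ΔY + cos φ·ΔZ = −(-0.758915)(0.390756)(114.1) − (-0.758915)(-0.920494)(56.9) + (0.651190)(240.8) = 150.89 m.
Horizontal magnitude = √(ΔE² + ΔN²) = √(127.26² + 150.89²) = 197.39 m.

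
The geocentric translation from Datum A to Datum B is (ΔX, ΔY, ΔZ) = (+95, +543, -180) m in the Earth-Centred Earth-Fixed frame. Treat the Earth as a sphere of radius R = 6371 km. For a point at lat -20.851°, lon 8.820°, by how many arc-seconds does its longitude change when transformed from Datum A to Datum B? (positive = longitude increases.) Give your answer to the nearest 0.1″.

Δλ = 18.1″

sin φ = -0.355939, cos φ = 0.934509, sin λ = 0.153331, cos λ = 0.988175.
East component: ΔE = −sin λ·ΔX + cos λ·ΔY = −(0.153331)(95) + (0.988175)(543) = 522.01 m.
1° of latitude spans πR/180 = 111195 m; at latitude φ, 1° of longitude spans that × cos φ = 103912.7 m, so Δλ = 522.01 / 103912.7 × 3600 = 18.085″.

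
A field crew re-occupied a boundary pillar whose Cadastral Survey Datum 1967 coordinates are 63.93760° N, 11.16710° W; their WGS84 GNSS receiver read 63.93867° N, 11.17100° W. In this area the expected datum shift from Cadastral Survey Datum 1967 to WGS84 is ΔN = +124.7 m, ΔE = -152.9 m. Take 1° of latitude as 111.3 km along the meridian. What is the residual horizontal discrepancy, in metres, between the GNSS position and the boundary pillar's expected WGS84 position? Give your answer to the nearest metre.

38 m

Observed coordinate differences: Δφ = +0.00107°, Δλ = -0.00390°.
Converting to metres (1° lat = 111300 m, cos φ = 0.439350): observed ΔN = 119.1 m, observed ΔE = -190.7 m.
Subtracting the expected shift leaves a residual of 119.1 − (124.7) = -5.6 m north and -190.7 − (-152.9) = -37.8 m east.
Residual distance = √((-5.6)² + (-37.8)²) = 38.2 m.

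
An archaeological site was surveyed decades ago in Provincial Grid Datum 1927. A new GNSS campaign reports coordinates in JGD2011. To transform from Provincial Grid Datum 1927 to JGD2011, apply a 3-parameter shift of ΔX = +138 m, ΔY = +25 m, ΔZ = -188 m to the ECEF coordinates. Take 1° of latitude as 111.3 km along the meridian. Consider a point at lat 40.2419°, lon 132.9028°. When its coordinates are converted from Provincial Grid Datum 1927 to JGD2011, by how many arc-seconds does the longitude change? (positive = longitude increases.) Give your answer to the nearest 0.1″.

Δλ = -5.0″

sin φ = 0.646016, cos φ = 0.763324, sin λ = 0.732510, cos λ = -0.680757.
East component: ΔE = −sin λ·ΔX + cos λ·ΔY = −(0.732510)(138) + (-0.680757)(25) = -118.11 m.
1° of latitude spans 111300 m; at latitude φ, 1° of longitude spans that × cos φ = 84957.9 m, so Δλ = -118.11 / 84957.9 × 3600 = -5.005″.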